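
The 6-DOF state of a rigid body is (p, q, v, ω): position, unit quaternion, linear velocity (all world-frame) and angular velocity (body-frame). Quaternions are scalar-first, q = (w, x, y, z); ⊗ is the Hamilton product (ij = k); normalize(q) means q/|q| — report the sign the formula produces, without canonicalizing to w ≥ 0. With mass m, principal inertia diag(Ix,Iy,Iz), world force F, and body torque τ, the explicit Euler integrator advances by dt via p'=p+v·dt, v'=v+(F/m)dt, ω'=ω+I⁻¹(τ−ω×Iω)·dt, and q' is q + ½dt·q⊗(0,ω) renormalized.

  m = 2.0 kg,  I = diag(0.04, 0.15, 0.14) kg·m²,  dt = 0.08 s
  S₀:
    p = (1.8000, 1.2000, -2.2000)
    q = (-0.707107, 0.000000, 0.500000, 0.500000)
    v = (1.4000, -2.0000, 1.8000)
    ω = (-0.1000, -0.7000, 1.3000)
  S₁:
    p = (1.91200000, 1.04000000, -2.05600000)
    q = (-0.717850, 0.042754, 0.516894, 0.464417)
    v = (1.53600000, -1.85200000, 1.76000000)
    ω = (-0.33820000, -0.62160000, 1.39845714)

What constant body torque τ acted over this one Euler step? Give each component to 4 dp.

τ = (-0.1100, 0.1600, 0.1800)

rate change Δω = (-0.23820000, 0.07840000, 0.09845714)
I·α + gyro = (-0.1100, 0.1600, 0.1800)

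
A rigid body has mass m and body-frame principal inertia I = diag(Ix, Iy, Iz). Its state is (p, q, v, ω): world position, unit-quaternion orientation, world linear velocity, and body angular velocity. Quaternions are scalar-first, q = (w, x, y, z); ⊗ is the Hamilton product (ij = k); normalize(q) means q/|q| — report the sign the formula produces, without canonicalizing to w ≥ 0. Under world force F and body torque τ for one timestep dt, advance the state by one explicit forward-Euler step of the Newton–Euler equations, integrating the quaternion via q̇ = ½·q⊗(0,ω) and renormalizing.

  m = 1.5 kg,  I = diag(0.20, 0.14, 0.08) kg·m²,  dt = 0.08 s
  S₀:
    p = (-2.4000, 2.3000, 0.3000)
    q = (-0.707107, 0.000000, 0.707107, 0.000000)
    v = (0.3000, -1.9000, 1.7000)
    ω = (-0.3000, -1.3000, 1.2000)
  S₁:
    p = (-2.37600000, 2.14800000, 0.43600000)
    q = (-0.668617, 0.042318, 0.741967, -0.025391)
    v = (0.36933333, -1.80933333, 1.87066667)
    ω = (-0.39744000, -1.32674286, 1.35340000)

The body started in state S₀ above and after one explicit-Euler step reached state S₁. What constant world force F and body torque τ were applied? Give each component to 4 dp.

ω₁ − ω₀ = (-0.09744000, -0.02674286, 0.15340000)
precession coupling = (0.0936, -0.0432, -0.0234)
τ = I·(Δω/dt) + ω₀×(Iω₀) = (-0.1500, -0.0900, 0.1300)
v₁ − v₀ = (0.06933333, 0.09066667, 0.17066667)
applied force F = (1.3000, 1.7000, 3.2000)

F = (1.3000, 1.7000, 3.2000)
τ = (-0.1500, -0.0900, 0.1300)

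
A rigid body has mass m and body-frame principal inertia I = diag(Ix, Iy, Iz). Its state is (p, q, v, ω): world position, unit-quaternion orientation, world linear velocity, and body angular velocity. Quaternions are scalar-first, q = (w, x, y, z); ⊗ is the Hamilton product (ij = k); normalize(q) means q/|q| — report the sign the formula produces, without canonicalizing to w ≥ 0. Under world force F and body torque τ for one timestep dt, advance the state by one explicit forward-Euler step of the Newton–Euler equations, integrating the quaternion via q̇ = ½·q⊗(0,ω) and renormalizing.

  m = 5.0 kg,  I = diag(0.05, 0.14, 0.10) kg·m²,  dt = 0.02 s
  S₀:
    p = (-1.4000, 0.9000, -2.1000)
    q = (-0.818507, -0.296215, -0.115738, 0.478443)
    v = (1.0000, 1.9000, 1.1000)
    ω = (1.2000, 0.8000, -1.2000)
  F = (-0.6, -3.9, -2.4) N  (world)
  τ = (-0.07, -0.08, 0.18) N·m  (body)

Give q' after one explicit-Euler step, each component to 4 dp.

q⊗(0,ω) = (1.0221800, -1.2260772, -0.4361320, 0.8841220)
updated quaternion q' = (-0.8081, -0.3084, -0.1201, 0.4872)

q' = (-0.8081, -0.3084, -0.1201, 0.4872)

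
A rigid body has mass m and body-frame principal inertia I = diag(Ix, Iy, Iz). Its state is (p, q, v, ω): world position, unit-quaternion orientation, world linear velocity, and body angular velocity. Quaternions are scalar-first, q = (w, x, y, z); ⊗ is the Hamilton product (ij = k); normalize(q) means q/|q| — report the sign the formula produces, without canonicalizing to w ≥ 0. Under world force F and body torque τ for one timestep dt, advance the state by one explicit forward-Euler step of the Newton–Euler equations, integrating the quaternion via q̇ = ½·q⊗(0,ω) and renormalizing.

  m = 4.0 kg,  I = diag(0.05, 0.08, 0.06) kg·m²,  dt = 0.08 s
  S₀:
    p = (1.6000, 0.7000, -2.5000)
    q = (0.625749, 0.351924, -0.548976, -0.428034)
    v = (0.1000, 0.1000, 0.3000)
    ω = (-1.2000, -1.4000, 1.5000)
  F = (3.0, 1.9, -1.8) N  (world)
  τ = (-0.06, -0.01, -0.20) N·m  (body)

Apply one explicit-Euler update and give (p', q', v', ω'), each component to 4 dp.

α = I⁻¹(τ − ω×Iω) = (-2.0400, -0.3500, -4.1733)
ω' = ω + α·dt = (-1.3632, -1.4280, 1.1661)
2q̇ = q⊗(0,ω) = (0.2957934, -2.1736104, -0.8902938, -0.2128413)
updated quaternion q' = (0.6347, 0.2638, -0.5820, -0.4346)
a = F/m = (0.7500, 0.4750, -0.4500)
p + v·dt = (1.6080, 0.7080, -2.4760)
v' = v + a·dt = (0.1600, 0.1380, 0.2640)

p' = (1.6080, 0.7080, -2.4760)
q' = (0.6347, 0.2638, -0.5820, -0.4346)
v' = (0.1600, 0.1380, 0.2640)
ω' = (-1.3632, -1.4280, 1.1661)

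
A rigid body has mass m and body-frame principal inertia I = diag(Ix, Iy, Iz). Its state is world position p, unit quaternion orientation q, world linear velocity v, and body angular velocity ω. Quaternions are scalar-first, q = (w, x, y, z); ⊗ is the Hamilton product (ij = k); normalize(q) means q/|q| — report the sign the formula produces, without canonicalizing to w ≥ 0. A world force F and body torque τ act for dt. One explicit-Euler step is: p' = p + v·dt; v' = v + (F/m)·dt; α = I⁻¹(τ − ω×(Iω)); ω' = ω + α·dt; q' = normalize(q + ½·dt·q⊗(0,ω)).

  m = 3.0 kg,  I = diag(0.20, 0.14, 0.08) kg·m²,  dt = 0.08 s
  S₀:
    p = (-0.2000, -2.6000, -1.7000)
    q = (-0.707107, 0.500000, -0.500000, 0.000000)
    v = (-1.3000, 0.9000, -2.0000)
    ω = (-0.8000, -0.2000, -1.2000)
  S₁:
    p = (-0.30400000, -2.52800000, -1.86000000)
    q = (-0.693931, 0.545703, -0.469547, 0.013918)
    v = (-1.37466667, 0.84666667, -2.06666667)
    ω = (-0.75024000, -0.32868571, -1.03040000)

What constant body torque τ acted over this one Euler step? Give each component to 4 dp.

ω₁ − ω₀ = (0.04976000, -0.12868571, 0.16960000)
ω₀×(Iω₀) = (-0.0144, 0.1152, -0.0096)
I·α + gyro = (0.1100, -0.1100, 0.1600)

τ = (0.1100, -0.1100, 0.1600)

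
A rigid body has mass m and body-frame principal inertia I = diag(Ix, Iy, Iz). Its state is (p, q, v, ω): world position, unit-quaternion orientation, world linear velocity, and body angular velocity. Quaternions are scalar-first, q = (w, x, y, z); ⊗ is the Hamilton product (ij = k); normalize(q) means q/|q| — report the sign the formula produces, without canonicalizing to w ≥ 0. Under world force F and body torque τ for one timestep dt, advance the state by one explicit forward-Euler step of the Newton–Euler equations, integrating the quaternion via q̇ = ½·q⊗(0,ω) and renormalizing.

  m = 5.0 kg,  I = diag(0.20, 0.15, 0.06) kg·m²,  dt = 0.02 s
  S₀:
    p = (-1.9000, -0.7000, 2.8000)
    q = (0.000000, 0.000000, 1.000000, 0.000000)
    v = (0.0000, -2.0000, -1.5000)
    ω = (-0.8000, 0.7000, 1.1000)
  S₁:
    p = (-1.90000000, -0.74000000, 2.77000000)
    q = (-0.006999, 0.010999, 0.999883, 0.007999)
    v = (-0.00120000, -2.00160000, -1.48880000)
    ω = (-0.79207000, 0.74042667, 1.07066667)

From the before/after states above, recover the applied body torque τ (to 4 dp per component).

τ = (0.0100, 0.1800, -0.0600)

Δω = ω₁−ω₀ = (0.00793000, 0.04042667, -0.02933333)
τ = I·(Δω/dt) + ω₀×(Iω₀) = (0.0100, 0.1800, -0.0600)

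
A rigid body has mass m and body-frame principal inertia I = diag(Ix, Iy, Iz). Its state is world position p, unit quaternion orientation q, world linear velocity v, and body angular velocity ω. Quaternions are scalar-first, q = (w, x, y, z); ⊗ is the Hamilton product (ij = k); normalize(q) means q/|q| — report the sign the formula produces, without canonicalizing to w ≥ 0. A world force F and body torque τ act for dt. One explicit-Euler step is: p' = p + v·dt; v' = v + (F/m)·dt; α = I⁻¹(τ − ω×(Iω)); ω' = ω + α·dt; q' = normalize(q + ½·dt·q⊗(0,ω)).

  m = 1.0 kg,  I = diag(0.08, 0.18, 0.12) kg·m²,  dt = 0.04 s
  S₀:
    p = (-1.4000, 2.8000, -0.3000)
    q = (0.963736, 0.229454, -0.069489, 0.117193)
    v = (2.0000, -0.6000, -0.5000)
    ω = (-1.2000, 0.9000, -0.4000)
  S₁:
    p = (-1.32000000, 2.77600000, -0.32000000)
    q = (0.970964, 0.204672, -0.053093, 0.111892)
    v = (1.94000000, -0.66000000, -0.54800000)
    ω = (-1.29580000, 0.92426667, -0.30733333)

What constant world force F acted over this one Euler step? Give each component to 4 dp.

v₁ − v₀ = (-0.06000000, -0.06000000, -0.04800000)
F = m·Δv/dt = (-1.5000, -1.5000, -1.2000)

F = (-1.5000, -1.5000, -1.2000)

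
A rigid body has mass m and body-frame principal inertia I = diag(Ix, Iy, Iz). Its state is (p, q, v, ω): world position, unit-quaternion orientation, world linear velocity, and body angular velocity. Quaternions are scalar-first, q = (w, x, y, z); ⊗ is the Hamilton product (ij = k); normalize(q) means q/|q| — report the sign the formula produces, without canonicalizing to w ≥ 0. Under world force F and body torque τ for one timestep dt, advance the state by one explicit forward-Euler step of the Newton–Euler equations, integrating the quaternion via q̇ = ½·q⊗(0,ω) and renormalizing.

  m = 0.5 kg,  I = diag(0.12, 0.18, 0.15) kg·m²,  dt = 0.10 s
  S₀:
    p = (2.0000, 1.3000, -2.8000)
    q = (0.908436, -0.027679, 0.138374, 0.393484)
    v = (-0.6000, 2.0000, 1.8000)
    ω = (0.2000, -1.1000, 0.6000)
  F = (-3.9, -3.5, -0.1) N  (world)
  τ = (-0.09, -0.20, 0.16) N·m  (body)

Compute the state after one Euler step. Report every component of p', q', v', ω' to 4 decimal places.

p' = (1.9400, 1.5000, -2.6200)
q' = (0.9027, 0.0072, 0.0930, 0.4200)
v' = (-1.3800, 1.3000, 1.7800)
ω' = (0.1085, -1.2091, 0.7155)

ω×(Iω) gyroscopic = (0.0198, -0.0036, -0.0132)
α = I⁻¹(τ − ω×Iω) = (-0.9150, -1.0911, 1.1547)
new body rate ω' = (0.1085, -1.2091, 0.7155)
q⊗(0,ω) = (-0.0783432, 0.6975440, -0.9039754, 0.5478337)
q + ½dt·q⊗(0,ω), renormalized = (0.9027, 0.0072, 0.0930, 0.4200)
a = (-7.8000, -7.0000, -0.2000)
new position p' = (1.9400, 1.5000, -2.6200)
new velocity v' = (-1.3800, 1.3000, 1.7800)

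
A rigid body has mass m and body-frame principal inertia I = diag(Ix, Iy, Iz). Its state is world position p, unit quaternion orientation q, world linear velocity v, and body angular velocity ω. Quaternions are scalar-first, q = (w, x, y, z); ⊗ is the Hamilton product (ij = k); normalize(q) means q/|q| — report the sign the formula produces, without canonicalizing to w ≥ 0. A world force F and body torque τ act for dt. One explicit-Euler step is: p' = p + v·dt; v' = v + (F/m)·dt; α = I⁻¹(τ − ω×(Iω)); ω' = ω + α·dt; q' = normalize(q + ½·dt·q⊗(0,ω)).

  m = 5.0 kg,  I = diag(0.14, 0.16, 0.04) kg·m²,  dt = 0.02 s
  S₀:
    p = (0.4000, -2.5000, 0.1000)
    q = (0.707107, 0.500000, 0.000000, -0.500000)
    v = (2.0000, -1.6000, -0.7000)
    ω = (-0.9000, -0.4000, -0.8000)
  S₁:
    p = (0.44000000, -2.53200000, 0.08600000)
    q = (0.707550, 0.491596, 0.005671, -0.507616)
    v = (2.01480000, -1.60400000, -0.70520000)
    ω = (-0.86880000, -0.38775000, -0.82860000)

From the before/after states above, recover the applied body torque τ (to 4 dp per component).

Δω = ω₁−ω₀ = (0.03120000, 0.01225000, -0.02860000)
applied torque τ = (0.1800, 0.1700, -0.0500)

τ = (0.1800, 0.1700, -0.0500)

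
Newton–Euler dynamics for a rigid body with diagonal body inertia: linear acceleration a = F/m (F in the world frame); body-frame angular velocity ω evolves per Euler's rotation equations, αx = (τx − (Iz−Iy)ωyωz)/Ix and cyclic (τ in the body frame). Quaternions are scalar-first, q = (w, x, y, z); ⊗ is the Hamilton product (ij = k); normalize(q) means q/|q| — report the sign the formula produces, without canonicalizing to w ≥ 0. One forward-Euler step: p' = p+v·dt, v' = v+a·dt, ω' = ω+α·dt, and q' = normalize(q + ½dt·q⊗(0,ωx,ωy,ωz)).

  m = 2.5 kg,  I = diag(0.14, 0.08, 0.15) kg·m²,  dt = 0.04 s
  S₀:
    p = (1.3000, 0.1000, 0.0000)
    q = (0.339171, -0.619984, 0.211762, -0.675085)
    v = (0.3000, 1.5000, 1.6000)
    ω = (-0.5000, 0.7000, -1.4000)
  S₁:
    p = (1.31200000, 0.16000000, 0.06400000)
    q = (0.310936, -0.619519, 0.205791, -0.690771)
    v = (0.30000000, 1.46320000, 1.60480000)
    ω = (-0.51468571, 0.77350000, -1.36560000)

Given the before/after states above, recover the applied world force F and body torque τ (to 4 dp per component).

Δω = ω₁−ω₀ = (-0.01468571, 0.07350000, 0.03440000)
gyro term ω₀×Iω₀ = (-0.0686, -0.0070, 0.0210)
τ = I·(Δω/dt) + ω₀×(Iω₀) = (-0.1200, 0.1400, 0.1500)
Δv = v₁−v₀ = (0.00000000, -0.03680000, 0.00480000)
m·(v₁−v₀)/dt = (0.0000, -2.3000, 0.3000)

F = (0.0000, -2.3000, 0.3000)
τ = (-0.1200, 0.1400, 0.1500)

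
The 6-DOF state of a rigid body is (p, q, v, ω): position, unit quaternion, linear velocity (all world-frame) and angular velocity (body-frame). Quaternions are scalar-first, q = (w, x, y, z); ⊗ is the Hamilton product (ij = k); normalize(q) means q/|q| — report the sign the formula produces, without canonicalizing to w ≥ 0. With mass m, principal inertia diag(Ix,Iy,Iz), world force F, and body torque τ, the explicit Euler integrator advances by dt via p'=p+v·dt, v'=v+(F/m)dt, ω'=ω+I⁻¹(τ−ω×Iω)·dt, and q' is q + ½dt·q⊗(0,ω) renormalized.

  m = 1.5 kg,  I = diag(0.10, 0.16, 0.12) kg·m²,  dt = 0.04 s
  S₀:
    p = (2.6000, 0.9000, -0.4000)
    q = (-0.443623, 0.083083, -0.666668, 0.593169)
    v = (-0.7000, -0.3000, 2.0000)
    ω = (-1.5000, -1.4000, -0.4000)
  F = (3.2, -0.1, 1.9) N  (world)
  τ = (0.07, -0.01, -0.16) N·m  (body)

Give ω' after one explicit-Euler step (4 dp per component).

precession coupling ω×(Iω) = (-0.0224, -0.0120, 0.1260)
angular accel α = (0.9240, 0.0125, -2.3833)
new body rate ω' = (-1.4630, -1.3995, -0.4953)

ω' = (-1.4630, -1.3995, -0.4953)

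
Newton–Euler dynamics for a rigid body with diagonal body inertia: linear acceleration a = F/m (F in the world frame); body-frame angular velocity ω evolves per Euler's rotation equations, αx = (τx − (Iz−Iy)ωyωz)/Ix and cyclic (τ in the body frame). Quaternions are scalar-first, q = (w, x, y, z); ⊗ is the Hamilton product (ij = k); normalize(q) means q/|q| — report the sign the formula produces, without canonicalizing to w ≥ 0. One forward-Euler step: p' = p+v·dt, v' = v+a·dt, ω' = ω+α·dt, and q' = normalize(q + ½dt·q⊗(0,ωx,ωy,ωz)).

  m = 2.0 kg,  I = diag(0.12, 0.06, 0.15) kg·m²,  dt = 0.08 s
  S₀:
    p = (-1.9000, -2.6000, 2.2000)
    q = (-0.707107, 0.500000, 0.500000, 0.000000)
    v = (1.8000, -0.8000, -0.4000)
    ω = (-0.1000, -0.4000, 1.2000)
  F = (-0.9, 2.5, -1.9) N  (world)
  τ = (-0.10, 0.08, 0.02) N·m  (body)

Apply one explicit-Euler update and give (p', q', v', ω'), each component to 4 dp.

p' = (-1.7560, -2.6640, 2.1680)
q' = (-0.6962, 0.5262, 0.4867, -0.0399)
v' = (1.7640, -0.7000, -0.4760)
ω' = (-0.1379, -0.2981, 1.2119)

a = (-0.4500, 1.2500, -0.9500)
new position p' = (-1.7560, -2.6640, 2.1680)
v + (F/m)dt = (1.7640, -0.7000, -0.4760)
α = I⁻¹(τ − ω×Iω) = (-0.4733, 1.2733, 0.1493)
ω + α·dt = (-0.1379, -0.2981, 1.2119)
q⊗(0,ω) = (0.2500000, 0.6707107, -0.3171572, -0.9985284)
updated quaternion q' = (-0.6962, 0.5262, 0.4867, -0.0399)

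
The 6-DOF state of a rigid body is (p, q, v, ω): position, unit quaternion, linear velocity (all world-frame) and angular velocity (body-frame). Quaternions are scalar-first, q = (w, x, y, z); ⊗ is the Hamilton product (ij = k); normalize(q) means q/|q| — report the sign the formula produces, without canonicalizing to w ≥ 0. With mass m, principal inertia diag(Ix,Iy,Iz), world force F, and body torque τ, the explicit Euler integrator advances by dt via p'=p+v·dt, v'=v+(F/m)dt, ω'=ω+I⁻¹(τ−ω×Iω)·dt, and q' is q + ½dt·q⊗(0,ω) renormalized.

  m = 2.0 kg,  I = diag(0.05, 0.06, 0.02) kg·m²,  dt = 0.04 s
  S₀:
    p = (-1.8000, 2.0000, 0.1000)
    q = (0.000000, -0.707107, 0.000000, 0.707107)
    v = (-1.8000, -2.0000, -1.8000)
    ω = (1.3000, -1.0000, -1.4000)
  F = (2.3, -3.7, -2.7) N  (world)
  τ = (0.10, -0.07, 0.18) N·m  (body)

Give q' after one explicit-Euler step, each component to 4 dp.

q' = (0.0381, -0.6923, -0.0014, 0.7206)

q⊗(0,ω) = (1.9091889, 0.7071070, -0.0707107, 0.7071070)
updated quaternion q' = (0.0381, -0.6923, -0.0014, 0.7206)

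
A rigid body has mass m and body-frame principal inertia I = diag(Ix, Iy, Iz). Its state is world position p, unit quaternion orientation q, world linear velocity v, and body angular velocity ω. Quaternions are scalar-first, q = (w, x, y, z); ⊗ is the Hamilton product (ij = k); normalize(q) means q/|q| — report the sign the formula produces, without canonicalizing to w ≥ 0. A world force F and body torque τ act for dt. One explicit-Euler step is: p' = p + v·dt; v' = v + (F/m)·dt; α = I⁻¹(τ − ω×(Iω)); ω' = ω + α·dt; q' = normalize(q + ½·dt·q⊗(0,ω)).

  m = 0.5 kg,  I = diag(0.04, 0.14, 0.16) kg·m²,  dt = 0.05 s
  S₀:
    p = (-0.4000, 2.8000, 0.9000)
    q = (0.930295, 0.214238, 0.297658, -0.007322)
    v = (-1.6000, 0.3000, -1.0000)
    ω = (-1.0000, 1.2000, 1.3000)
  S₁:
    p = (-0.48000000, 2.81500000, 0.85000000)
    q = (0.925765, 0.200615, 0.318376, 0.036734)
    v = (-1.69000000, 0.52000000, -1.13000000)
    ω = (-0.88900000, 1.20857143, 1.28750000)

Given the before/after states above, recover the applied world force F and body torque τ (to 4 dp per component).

F = (-0.9000, 2.2000, -1.3000)
τ = (0.1200, 0.1800, -0.1600)

Δv = v₁−v₀ = (-0.09000000, 0.22000000, -0.13000000)
m·(v₁−v₀)/dt = (-0.9000, 2.2000, -1.3000)
Δω = ω₁−ω₀ = (0.11100000, 0.00857143, -0.01250000)
ω₀×(Iω₀) = (0.0312, 0.1560, -0.1200)
I·α + gyro = (0.1200, 0.1800, -0.1600)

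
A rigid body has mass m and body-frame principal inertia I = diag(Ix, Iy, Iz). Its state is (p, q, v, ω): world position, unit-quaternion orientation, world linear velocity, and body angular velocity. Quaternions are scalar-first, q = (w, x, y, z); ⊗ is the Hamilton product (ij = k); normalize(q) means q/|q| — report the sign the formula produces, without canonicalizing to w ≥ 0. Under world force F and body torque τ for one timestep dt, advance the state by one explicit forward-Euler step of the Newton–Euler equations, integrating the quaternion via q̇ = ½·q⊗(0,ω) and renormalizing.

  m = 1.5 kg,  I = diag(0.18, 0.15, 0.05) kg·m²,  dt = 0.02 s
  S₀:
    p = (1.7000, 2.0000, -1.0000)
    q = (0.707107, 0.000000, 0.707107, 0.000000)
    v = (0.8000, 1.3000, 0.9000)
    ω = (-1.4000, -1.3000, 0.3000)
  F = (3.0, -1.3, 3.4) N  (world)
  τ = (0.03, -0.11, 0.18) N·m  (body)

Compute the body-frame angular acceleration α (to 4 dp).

ω×(Iω) gyroscopic = (0.0390, -0.0546, -0.0546)
α = I⁻¹(τ − ω×Iω) = (-0.0500, -0.3693, 4.6920)

α = (-0.0500, -0.3693, 4.6920)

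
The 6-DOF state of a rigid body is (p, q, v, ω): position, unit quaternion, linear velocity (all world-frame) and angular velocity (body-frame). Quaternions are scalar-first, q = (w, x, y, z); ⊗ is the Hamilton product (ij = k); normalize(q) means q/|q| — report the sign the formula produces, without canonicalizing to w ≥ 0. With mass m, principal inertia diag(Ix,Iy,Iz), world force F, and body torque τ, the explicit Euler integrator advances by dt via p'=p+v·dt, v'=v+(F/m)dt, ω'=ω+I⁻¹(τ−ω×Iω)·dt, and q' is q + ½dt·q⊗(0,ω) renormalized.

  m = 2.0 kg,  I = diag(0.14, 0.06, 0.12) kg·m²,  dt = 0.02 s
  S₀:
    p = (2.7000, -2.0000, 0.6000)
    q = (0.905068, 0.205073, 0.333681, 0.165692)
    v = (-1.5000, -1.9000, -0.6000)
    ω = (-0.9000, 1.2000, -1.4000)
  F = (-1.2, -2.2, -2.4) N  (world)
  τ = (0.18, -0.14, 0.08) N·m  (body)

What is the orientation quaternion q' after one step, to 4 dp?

q' = (0.9050, 0.1902, 0.3458, 0.1585)

2q̇ = q⊗(0,ω) = (0.0161173, -1.4805450, 1.2240610, -0.7206947)
updated quaternion q' = (0.9050, 0.1902, 0.3458, 0.1585)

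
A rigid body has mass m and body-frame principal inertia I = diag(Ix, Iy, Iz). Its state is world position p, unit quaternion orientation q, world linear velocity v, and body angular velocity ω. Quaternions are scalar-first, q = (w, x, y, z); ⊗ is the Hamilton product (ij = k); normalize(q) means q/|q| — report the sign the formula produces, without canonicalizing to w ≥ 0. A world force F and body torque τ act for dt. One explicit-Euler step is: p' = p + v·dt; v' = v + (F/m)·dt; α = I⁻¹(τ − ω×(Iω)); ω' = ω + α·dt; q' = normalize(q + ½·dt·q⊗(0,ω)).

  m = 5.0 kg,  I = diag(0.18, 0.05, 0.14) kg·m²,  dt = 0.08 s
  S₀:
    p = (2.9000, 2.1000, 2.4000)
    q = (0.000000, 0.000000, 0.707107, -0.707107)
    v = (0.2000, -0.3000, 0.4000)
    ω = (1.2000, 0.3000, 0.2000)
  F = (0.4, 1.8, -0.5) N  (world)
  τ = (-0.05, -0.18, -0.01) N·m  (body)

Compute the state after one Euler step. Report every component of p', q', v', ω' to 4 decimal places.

gyro term ω×Iω = (0.0054, 0.0096, -0.0468)
(τ − ω×Iω)/I = (-0.3078, -3.7920, 0.2629)
ω' = ω + α·dt = (1.1754, -0.0034, 0.2210)
Hamilton product q⊗(0,ω) = (-0.0707107, 0.3535535, -0.8485284, -0.8485284)
q' = normalize(q + ½dt·q⊗(0,ω)) = (-0.0028, 0.0141, 0.6723, -0.7401)
a = F/m = (0.0800, 0.3600, -0.1000)
new position p' = (2.9160, 2.0760, 2.4320)
v' = v + a·dt = (0.2064, -0.2712, 0.3920)

p' = (2.9160, 2.0760, 2.4320)
q' = (-0.0028, 0.0141, 0.6723, -0.7401)
v' = (0.2064, -0.2712, 0.3920)
ω' = (1.1754, -0.0034, 0.2210)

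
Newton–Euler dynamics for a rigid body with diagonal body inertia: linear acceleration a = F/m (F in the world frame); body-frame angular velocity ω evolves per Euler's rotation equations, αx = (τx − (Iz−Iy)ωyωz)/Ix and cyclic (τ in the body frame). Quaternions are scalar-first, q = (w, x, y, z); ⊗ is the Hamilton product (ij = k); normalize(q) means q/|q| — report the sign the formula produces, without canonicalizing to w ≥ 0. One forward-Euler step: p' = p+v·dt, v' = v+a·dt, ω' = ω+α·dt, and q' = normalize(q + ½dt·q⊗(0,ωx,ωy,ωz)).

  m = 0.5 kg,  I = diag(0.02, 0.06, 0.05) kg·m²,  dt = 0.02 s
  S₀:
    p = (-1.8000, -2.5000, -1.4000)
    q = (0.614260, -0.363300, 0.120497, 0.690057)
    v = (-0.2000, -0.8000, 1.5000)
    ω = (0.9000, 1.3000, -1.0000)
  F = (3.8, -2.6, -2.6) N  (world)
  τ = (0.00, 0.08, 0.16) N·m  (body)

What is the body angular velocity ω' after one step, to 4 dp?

ω' = (0.8870, 1.3177, -0.9547)

gyro term ω×Iω = (0.0130, 0.0270, 0.0468)
α = I⁻¹(τ − ω×Iω) = (-0.6500, 0.8833, 2.2640)
ω + α·dt = (0.8870, 1.3177, -0.9547)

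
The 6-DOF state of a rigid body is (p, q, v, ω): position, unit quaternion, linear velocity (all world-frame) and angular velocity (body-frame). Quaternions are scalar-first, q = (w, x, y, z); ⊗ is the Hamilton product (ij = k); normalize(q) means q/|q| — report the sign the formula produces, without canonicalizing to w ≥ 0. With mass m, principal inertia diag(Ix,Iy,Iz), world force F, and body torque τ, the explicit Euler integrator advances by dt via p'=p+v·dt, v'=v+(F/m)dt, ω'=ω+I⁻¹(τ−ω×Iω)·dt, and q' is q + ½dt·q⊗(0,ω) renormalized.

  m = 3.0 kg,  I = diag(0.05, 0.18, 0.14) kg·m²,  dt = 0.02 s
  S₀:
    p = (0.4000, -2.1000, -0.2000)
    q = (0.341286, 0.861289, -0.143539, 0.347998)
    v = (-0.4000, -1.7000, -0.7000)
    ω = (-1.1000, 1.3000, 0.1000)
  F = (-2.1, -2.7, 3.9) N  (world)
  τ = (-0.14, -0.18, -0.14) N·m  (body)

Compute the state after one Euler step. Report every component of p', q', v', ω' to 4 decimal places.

ω×(Iω) gyroscopic = (-0.0052, 0.0099, -0.1859)
(τ − ω×Iω)/I = (-2.6960, -1.0550, 0.3279)
ω' = ω + α·dt = (-1.1539, 1.2789, 0.1066)
Hamilton product q⊗(0,ω) = (1.0992188, -0.8421659, -0.0252549, 0.9959114)
q + ½dt·q⊗(0,ω), renormalized = (0.3522, 0.8527, -0.1438, 0.3579)
p' = p + v·dt = (0.3920, -2.1340, -0.2140)
v' = v + a·dt = (-0.4140, -1.7180, -0.6740)

p' = (0.3920, -2.1340, -0.2140)
q' = (0.3522, 0.8527, -0.1438, 0.3579)
v' = (-0.4140, -1.7180, -0.6740)
ω' = (-1.1539, 1.2789, 0.1066)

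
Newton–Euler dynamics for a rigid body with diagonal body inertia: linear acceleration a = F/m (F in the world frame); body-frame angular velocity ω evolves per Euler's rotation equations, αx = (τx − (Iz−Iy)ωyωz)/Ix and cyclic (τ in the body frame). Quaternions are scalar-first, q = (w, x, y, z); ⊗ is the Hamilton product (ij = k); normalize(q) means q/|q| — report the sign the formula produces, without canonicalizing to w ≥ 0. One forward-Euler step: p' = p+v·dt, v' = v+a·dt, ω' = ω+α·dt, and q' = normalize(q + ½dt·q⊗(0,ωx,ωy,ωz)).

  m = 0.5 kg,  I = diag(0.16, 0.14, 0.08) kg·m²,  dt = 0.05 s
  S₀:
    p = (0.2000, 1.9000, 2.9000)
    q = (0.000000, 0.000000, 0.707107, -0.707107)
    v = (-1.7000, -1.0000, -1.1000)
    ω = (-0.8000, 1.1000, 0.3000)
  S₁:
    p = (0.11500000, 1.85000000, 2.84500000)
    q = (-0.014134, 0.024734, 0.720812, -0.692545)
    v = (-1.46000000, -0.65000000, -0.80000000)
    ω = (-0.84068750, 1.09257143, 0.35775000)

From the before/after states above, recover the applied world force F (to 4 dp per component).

v₁ − v₀ = (0.24000000, 0.35000000, 0.30000000)
F = m·Δv/dt = (2.4000, 3.5000, 3.0000)

F = (2.4000, 3.5000, 3.0000)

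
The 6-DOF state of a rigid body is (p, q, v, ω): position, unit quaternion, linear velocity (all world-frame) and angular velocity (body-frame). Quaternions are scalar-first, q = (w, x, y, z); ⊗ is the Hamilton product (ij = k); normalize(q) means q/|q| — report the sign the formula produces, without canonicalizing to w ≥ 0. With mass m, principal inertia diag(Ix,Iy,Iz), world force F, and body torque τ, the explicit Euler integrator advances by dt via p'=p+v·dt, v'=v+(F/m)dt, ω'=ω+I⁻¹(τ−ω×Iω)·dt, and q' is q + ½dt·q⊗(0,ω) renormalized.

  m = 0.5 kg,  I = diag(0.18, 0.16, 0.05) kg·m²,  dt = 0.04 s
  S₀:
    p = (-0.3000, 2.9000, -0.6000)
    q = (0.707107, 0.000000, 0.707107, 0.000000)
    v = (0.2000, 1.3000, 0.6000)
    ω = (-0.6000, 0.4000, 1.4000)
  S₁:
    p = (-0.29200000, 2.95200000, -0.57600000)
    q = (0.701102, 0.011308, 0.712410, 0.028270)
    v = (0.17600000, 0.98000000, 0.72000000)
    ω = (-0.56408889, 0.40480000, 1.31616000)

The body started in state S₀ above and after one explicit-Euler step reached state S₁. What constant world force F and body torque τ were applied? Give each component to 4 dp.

F = (-0.3000, -4.0000, 1.5000)
τ = (0.1000, -0.0900, -0.1000)

rate change Δω = (0.03591111, 0.00480000, -0.08384000)
applied torque τ = (0.1000, -0.0900, -0.1000)
Δv = v₁−v₀ = (-0.02400000, -0.32000000, 0.12000000)
m·(v₁−v₀)/dt = (-0.3000, -4.0000, 1.5000)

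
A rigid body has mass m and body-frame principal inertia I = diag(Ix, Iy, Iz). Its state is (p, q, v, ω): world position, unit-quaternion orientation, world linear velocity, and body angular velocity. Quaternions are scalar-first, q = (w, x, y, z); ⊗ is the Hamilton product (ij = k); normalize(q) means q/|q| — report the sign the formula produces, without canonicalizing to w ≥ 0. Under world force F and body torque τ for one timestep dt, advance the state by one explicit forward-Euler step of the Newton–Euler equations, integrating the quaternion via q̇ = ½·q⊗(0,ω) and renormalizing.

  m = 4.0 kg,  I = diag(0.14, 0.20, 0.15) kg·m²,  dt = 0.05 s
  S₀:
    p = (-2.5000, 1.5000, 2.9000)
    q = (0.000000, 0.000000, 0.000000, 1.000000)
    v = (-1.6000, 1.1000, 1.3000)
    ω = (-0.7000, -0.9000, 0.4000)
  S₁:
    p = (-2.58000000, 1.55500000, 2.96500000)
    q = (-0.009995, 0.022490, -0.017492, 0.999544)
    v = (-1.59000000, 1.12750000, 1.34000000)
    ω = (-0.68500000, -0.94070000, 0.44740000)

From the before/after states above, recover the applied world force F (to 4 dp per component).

velocity change Δv = (0.01000000, 0.02750000, 0.04000000)
m·(v₁−v₀)/dt = (0.8000, 2.2000, 3.2000)

F = (0.8000, 2.2000, 3.2000)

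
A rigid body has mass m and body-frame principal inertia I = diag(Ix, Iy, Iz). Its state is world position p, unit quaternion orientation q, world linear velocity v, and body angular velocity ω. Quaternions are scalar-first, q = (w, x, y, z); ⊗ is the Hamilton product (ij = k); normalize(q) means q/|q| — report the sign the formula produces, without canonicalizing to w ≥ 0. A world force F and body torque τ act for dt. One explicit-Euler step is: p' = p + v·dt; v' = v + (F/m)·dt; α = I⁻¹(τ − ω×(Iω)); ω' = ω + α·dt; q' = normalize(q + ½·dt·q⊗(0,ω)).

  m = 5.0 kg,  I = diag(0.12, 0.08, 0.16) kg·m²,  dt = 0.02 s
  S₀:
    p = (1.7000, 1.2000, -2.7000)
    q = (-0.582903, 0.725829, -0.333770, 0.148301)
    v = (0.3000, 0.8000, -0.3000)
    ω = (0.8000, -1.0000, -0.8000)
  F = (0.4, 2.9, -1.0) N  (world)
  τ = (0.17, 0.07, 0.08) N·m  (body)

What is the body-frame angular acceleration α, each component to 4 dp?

α = (0.8833, 0.5550, 0.3000)

ω×(Iω) gyroscopic = (0.0640, 0.0256, 0.0320)
α = I⁻¹(τ − ω×Iω) = (0.8833, 0.5550, 0.3000)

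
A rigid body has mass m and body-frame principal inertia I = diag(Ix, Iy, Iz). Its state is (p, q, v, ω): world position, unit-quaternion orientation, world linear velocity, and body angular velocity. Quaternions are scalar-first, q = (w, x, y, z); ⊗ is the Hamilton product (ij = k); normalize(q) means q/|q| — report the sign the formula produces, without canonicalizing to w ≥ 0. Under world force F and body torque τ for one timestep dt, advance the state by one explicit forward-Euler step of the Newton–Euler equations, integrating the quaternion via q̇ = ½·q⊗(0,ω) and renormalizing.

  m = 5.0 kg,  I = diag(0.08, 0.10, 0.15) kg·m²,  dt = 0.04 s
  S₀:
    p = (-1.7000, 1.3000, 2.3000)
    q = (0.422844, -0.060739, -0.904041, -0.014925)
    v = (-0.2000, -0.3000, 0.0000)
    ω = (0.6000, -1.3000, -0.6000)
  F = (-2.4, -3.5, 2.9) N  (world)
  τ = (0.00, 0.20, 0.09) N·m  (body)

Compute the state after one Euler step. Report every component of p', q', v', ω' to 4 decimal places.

precession coupling ω×(Iω) = (0.0390, 0.0252, -0.0156)
(τ − ω×Iω)/I = (-0.4875, 1.7480, 0.7040)
new body rate ω' = (0.5805, -1.2301, -0.5718)
q⊗(0,ω) = (-1.1477649, 0.7767285, -0.5950956, 0.3676789)
q + ½dt·q⊗(0,ω), renormalized = (0.3997, -0.0452, -0.9155, -0.0076)
a = (-0.4800, -0.7000, 0.5800)
p + v·dt = (-1.7080, 1.2880, 2.3000)
new velocity v' = (-0.2192, -0.3280, 0.0232)

p' = (-1.7080, 1.2880, 2.3000)
q' = (0.3997, -0.0452, -0.9155, -0.0076)
v' = (-0.2192, -0.3280, 0.0232)
ω' = (0.5805, -1.2301, -0.5718)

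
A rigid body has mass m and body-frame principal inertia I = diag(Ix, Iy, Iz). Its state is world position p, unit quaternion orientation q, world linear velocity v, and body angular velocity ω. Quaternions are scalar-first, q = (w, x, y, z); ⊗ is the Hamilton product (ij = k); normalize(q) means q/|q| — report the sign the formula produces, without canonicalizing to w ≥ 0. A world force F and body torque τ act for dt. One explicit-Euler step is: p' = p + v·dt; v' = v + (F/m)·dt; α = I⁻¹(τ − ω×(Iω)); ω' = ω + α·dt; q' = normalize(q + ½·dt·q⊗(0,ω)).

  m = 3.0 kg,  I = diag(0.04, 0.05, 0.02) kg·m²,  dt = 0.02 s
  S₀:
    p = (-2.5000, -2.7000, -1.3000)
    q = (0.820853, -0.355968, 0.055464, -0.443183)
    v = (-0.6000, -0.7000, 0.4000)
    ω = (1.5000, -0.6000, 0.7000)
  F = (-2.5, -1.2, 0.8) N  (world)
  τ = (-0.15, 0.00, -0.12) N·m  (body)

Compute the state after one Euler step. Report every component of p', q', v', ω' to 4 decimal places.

p' = (-2.5120, -2.7140, -1.2920)
q' = (0.8295, -0.3459, 0.0464, -0.4361)
v' = (-0.6167, -0.7080, 0.4053)
ω' = (1.4187, -0.6084, 0.5890)

precession coupling ω×(Iω) = (0.0126, 0.0210, -0.0090)
(τ − ω×Iω)/I = (-4.0650, -0.4200, -5.5500)
ω + α·dt = (1.4187, -0.6084, 0.5890)
Hamilton product q⊗(0,ω) = (0.8774585, 1.0041945, -0.9081087, 0.7049819)
q + ½dt·q⊗(0,ω), renormalized = (0.8295, -0.3459, 0.0464, -0.4361)
a = (-0.8333, -0.4000, 0.2667)
p + v·dt = (-2.5120, -2.7140, -1.2920)
v + (F/m)dt = (-0.6167, -0.7080, 0.4053)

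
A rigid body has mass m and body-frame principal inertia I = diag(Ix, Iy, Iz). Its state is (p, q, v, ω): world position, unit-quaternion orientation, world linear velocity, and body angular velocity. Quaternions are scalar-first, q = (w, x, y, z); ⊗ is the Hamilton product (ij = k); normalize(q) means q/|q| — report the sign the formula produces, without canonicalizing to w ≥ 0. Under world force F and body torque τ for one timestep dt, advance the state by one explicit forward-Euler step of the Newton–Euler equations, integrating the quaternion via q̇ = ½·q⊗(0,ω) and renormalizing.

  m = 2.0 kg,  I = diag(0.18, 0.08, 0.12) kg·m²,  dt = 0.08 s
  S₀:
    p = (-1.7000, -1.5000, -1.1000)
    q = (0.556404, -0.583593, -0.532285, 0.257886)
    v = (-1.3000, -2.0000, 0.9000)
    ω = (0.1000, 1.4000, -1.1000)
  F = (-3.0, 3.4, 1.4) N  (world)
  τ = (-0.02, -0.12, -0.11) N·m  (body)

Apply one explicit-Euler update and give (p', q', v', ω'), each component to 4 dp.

p' = (-1.8040, -1.6600, -1.0280)
q' = (0.5984, -0.5709, -0.5244, 0.2023)
v' = (-1.4200, -1.8640, 0.9560)
ω' = (0.1185, 1.2866, -1.1640)

p' = p + v·dt = (-1.8040, -1.6600, -1.0280)
v' = v + a·dt = (-1.4200, -1.8640, 0.9560)
precession coupling ω×(Iω) = (-0.0616, -0.0066, -0.0140)
(τ − ω×Iω)/I = (0.2311, -1.4175, -0.8000)
new body rate ω' = (0.1185, 1.2866, -1.1640)
Hamilton product q⊗(0,ω) = (1.0872329, 0.2801135, 0.1628019, -1.3758461)
q + ½dt·q⊗(0,ω), renormalized = (0.5984, -0.5709, -0.5244, 0.2023)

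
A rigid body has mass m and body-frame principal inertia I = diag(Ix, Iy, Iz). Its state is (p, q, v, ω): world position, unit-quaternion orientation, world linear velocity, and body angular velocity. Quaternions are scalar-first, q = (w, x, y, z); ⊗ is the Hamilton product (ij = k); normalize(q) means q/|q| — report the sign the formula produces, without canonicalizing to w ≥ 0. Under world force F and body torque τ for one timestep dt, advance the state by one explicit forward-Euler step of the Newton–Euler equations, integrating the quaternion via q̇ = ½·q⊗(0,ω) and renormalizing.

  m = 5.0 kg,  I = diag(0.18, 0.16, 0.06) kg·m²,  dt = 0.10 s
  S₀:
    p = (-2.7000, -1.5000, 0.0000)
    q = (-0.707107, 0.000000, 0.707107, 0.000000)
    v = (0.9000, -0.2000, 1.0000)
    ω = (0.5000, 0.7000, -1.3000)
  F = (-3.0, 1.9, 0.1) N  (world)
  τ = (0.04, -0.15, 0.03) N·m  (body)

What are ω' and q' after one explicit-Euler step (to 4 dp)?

precession coupling ω×(Iω) = (0.0910, -0.0780, -0.0070)
angular accel α = (-0.2833, -0.4500, 0.6167)
new body rate ω' = (0.4717, 0.6550, -1.2383)
2q̇ = q⊗(0,ω) = (-0.4949749, -1.2727926, -0.4949749, 0.5656856)
updated quaternion q' = (-0.7296, -0.0634, 0.6803, 0.0282)

ω' = (0.4717, 0.6550, -1.2383)
q' = (-0.7296, -0.0634, 0.6803, 0.0282)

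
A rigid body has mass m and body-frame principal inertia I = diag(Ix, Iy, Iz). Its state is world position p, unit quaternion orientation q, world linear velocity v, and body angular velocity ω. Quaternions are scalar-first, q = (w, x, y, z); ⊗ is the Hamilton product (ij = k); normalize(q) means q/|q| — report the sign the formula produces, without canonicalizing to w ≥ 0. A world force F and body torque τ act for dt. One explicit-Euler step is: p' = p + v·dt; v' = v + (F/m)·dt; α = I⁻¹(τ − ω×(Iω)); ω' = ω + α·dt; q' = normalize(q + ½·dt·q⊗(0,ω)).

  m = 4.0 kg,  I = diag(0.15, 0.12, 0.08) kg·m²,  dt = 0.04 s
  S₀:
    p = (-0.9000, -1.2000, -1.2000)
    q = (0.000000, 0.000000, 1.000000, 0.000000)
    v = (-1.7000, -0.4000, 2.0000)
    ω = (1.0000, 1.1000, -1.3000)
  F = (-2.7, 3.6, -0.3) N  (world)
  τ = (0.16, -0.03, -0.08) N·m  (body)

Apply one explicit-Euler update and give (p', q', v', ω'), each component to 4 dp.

a = (-0.6750, 0.9000, -0.0750)
new position p' = (-0.9680, -1.2160, -1.1200)
v' = v + a·dt = (-1.7270, -0.3640, 1.9970)
ω×(Iω) gyroscopic = (0.0572, -0.0910, -0.0330)
α = I⁻¹(τ − ω×Iω) = (0.6853, 0.5083, -0.5875)
ω + α·dt = (1.0274, 1.1203, -1.3235)
2q̇ = q⊗(0,ω) = (-1.1000000, -1.3000000, 0.0000000, -1.0000000)
updated quaternion q' = (-0.0220, -0.0260, 0.9992, -0.0200)

p' = (-0.9680, -1.2160, -1.1200)
q' = (-0.0220, -0.0260, 0.9992, -0.0200)
v' = (-1.7270, -0.3640, 1.9970)
ω' = (1.0274, 1.1203, -1.3235)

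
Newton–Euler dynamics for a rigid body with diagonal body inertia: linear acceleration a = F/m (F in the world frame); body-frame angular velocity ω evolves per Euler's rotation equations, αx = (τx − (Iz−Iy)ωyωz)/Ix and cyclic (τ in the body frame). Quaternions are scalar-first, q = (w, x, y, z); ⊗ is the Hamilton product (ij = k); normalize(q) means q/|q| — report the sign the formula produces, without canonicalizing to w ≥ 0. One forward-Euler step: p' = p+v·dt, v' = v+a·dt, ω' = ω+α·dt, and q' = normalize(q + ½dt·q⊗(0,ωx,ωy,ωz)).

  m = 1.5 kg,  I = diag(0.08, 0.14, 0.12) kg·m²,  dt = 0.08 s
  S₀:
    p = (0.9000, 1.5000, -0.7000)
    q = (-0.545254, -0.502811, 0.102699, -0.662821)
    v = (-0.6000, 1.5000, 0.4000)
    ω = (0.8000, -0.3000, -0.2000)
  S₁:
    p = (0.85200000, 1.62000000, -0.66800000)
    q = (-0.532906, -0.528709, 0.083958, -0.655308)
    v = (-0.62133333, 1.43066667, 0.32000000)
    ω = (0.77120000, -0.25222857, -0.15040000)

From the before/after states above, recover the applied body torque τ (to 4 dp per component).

τ = (-0.0300, 0.0900, 0.0600)

rate change Δω = (-0.02880000, 0.04777143, 0.04960000)
precession coupling = (-0.0012, 0.0064, -0.0144)
I·α + gyro = (-0.0300, 0.0900, 0.0600)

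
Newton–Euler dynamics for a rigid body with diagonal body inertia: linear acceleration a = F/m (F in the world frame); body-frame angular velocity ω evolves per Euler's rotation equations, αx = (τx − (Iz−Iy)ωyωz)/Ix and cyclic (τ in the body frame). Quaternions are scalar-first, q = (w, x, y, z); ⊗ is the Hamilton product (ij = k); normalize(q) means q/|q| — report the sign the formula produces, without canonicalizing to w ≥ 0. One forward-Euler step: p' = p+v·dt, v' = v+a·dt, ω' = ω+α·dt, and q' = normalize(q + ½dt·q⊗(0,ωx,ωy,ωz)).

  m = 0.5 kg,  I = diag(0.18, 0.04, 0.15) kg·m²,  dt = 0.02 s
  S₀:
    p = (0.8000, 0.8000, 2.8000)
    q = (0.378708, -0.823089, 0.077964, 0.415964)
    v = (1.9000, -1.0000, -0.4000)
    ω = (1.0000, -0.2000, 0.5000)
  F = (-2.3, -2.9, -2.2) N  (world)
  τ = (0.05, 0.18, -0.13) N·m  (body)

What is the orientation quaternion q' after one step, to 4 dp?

2q̇ = q⊗(0,ω) = (0.6306998, 0.5008828, 0.7517669, 0.2760078)
updated quaternion q' = (0.3850, -0.8180, 0.0855, 0.4187)

q' = (0.3850, -0.8180, 0.0855, 0.4187)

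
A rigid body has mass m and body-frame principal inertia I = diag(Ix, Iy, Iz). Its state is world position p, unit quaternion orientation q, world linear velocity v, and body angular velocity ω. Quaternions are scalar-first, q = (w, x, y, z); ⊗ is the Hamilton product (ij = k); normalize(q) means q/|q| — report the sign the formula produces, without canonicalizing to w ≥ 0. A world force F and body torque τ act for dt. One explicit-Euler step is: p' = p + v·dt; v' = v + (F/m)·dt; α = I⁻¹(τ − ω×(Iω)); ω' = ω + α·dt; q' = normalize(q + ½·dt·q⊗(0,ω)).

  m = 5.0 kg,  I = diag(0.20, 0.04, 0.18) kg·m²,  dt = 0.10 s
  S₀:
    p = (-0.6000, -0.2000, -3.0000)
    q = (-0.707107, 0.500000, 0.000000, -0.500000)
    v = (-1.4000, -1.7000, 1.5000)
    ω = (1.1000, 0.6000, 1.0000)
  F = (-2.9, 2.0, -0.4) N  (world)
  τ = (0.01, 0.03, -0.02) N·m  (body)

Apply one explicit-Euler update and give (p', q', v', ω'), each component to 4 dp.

a = F/m = (-0.5800, 0.4000, -0.0800)
p + v·dt = (-0.7400, -0.3700, -2.8500)
new velocity v' = (-1.4580, -1.6600, 1.4920)
angular accel α = (-0.3700, 0.2000, 0.4756)
ω' = ω + α·dt = (1.0630, 0.6200, 1.0476)
q⊗(0,ω) = (-0.0500000, -0.4778177, -1.4742642, -0.4071070)
updated quaternion q' = (-0.7073, 0.4746, -0.0735, -0.5187)

p' = (-0.7400, -0.3700, -2.8500)
q' = (-0.7073, 0.4746, -0.0735, -0.5187)
v' = (-1.4580, -1.6600, 1.4920)
ω' = (1.0630, 0.6200, 1.0476)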